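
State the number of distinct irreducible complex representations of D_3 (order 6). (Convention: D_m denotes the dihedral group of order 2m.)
3

Proof sketch: The number of irreducible complex representations of a finite group equals its number of conjugacy classes. D_3 has 3 conjugacy classes ((n+3)/2 for n odd), so D_3 (order 6) has exactly 3 irreducible complex representations.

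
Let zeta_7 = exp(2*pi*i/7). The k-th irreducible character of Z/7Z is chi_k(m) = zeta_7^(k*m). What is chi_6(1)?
chi_6(1) = zeta_7^6 = exp(-2*I*pi/7)

Solution. chi_6(1) = zeta_7^(6*1) = zeta_7^6. Since zeta_7^7 = 1, this equals zeta_7^6 = exp(2*pi*i*6/7) = exp(-2*I*pi/7).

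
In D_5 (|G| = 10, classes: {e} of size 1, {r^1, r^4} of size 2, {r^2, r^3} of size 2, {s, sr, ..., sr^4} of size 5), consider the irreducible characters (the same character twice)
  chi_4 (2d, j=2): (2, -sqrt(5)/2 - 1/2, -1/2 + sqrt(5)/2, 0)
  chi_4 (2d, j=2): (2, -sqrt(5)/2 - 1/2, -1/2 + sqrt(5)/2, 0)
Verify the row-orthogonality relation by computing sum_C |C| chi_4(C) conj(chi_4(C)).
Sum = 10 = |G| = 10; so <chi_4, chi_4> = 1 (norm-1 confirms irreducibility).

Proof sketch: Compute term by term over conjugacy classes (|C| * chi_4(C) * conj(chi_4(C))):
  1*(2)*conj(2) + 2*(-sqrt(5)/2 - 1/2)*conj(-sqrt(5)/2 - 1/2) + 2*(-1/2 + sqrt(5)/2)*conj(-1/2 + sqrt(5)/2) + 5*(0)*conj(0)
  = (4) + (sqrt(5) + 3) + (3 - sqrt(5)) + (0)
  = 10.
Dividing by |G| = 10 gives 10/10 = 1, matching the row-orthogonality relation <chi_4, chi_4> = [chi_4 = chi_4].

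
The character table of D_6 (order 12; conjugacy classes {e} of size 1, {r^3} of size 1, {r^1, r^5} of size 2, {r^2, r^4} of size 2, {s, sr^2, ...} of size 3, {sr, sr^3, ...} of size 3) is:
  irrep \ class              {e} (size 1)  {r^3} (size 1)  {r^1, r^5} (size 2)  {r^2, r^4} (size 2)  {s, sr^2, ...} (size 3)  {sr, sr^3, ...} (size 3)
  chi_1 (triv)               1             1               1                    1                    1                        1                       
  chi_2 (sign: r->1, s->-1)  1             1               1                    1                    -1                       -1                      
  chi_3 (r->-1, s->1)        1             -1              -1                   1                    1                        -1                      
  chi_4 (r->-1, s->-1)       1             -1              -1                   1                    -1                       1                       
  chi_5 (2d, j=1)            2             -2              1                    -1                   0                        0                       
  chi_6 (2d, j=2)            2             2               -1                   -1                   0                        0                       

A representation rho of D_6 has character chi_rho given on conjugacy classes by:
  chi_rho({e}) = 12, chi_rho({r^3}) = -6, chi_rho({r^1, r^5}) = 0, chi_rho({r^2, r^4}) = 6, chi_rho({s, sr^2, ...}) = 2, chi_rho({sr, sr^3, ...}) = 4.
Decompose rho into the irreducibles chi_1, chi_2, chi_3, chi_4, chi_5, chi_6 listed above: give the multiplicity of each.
Multiplicities: chi_1: 3, chi_2: 0, chi_3: 2, chi_4: 3, chi_5: 2, chi_6: 0.

Details: Use <chi_rho, chi> = (1/|G|) sum_C |C| * chi_rho(C) * conj(chi(C)) with |G| = 12 for each irreducible chi in the table:
  <chi_rho, chi_1> = (1/12)[1*(12)*conj(1) + 1*(-6)*conj(1) + 2*(0)*conj(1) + 2*(6)*conj(1) + 3*(2)*conj(1) + 3*(4)*conj(1)]
      = (1/12)[(12) + (-6) + (0) + (12) + (6) + (12)] = 36/12 = 3
  <chi_rho, chi_2> = (1/12)[1*(12)*conj(1) + 1*(-6)*conj(1) + 2*(0)*conj(1) + 2*(6)*conj(1) + 3*(2)*conj(-1) + 3*(4)*conj(-1)]
      = (1/12)[(12) + (-6) + (0) + (12) + (-6) + (-12)] = 0/12 = 0
  <chi_rho, chi_3> = (1/12)[1*(12)*conj(1) + 1*(-6)*conj(-1) + 2*(0)*conj(-1) + 2*(6)*conj(1) + 3*(2)*conj(1) + 3*(4)*conj(-1)]
      = (1/12)[(12) + (6) + (0) + (12) + (6) + (-12)] = 24/12 = 2
  <chi_rho, chi_4> = (1/12)[1*(12)*conj(1) + 1*(-6)*conj(-1) + 2*(0)*conj(-1) + 2*(6)*conj(1) + 3*(2)*conj(-1) + 3*(4)*conj(1)]
      = (1/12)[(12) + (6) + (0) + (12) + (-6) + (12)] = 36/12 = 3
  <chi_rho, chi_5> = (1/12)[1*(12)*conj(2) + 1*(-6)*conj(-2) + 2*(0)*conj(1) + 2*(6)*conj(-1) + 3*(2)*conj(0) + 3*(4)*conj(0)]
      = (1/12)[(24) + (12) + (0) + (-12) + (0) + (0)] = 24/12 = 2
  <chi_rho, chi_6> = (1/12)[1*(12)*conj(2) + 1*(-6)*conj(2) + 2*(0)*conj(-1) + 2*(6)*conj(-1) + 3*(2)*conj(0) + 3*(4)*conj(0)]
      = (1/12)[(24) + (-12) + (0) + (-12) + (0) + (0)] = 0/12 = 0
Dimension check: dim(rho) = sum (mult * dim) = 3*1 + 0*1 + 2*1 + 3*1 + 2*2 + 0*2 = 12 = chi_rho(e) = 12.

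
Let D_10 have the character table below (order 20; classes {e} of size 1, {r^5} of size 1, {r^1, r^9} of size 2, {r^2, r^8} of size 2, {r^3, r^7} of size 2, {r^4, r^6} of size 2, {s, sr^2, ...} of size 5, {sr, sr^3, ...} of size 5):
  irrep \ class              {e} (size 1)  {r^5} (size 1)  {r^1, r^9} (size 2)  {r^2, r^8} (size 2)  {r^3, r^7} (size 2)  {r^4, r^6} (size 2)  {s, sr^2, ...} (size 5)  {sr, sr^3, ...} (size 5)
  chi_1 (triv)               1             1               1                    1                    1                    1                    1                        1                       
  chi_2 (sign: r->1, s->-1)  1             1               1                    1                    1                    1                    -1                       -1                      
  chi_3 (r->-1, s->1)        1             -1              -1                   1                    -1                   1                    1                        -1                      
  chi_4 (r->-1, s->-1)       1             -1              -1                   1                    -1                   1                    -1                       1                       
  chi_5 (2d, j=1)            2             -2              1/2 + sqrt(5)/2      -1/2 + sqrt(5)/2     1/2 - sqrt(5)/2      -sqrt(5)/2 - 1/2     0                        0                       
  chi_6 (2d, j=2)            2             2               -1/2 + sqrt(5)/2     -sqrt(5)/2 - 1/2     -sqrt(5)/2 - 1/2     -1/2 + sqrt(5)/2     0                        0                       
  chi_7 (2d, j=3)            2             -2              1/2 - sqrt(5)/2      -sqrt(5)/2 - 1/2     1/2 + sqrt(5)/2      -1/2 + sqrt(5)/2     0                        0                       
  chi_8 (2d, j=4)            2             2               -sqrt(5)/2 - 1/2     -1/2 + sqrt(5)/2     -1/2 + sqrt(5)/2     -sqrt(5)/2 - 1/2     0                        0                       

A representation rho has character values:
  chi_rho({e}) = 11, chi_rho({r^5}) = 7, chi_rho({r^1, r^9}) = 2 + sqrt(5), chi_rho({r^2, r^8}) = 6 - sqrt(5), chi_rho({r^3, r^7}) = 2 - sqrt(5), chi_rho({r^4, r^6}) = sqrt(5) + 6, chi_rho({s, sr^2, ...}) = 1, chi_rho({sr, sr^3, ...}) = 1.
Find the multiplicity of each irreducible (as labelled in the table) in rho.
Multiplicities: chi_1: 3, chi_2: 2, chi_3: 1, chi_4: 1, chi_5: 0, chi_6: 2, chi_7: 0, chi_8: 0.

Proof sketch: Use <chi_rho, chi> = (1/|G|) sum_C |C| * chi_rho(C) * conj(chi(C)) with |G| = 20 for each irreducible chi in the table:
  <chi_rho, chi_1> = (1/20)[1*(11)*conj(1) + 1*(7)*conj(1) + 2*(2 + sqrt(5))*conj(1) + 2*(6 - sqrt(5))*conj(1) + 2*(2 - sqrt(5))*conj(1) + 2*(sqrt(5) + 6)*conj(1) + 5*(1)*conj(1) + 5*(1)*conj(1)]
      = (1/20)[(11) + (7) + (4 + 2*sqrt(5)) + (12 - 2*sqrt(5)) + (4 - 2*sqrt(5)) + (2*sqrt(5) + 12) + (5) + (5)] = 60/20 = 3
  <chi_rho, chi_2> = (1/20)[1*(11)*conj(1) + 1*(7)*conj(1) + 2*(2 + sqrt(5))*conj(1) + 2*(6 - sqrt(5))*conj(1) + 2*(2 - sqrt(5))*conj(1) + 2*(sqrt(5) + 6)*conj(1) + 5*(1)*conj(-1) + 5*(1)*conj(-1)]
      = (1/20)[(11) + (7) + (4 + 2*sqrt(5)) + (12 - 2*sqrt(5)) + (4 - 2*sqrt(5)) + (2*sqrt(5) + 12) + (-5) + (-5)] = 40/20 = 2
  <chi_rho, chi_3> = (1/20)[1*(11)*conj(1) + 1*(7)*conj(-1) + 2*(2 + sqrt(5))*conj(-1) + 2*(6 - sqrt(5))*conj(1) + 2*(2 - sqrt(5))*conj(-1) + 2*(sqrt(5) + 6)*conj(1) + 5*(1)*conj(1) + 5*(1)*conj(-1)]
      = (1/20)[(11) + (-7) + (-2*sqrt(5) - 4) + (12 - 2*sqrt(5)) + (-4 + 2*sqrt(5)) + (2*sqrt(5) + 12) + (5) + (-5)] = 20/20 = 1
  <chi_rho, chi_4> = (1/20)[1*(11)*conj(1) + 1*(7)*conj(-1) + 2*(2 + sqrt(5))*conj(-1) + 2*(6 - sqrt(5))*conj(1) + 2*(2 - sqrt(5))*conj(-1) + 2*(sqrt(5) + 6)*conj(1) + 5*(1)*conj(-1) + 5*(1)*conj(1)]
      = (1/20)[(11) + (-7) + (-2*sqrt(5) - 4) + (12 - 2*sqrt(5)) + (-4 + 2*sqrt(5)) + (2*sqrt(5) + 12) + (-5) + (5)] = 20/20 = 1
  <chi_rho, chi_5> = (1/20)[1*(11)*conj(2) + 1*(7)*conj(-2) + 2*(2 + sqrt(5))*conj(1/2 + sqrt(5)/2) + 2*(6 - sqrt(5))*conj(-1/2 + sqrt(5)/2) + 2*(2 - sqrt(5))*conj(1/2 - sqrt(5)/2) + 2*(sqrt(5) + 6)*conj(-sqrt(5)/2 - 1/2) + 5*(1)*conj(0) + 5*(1)*conj(0)]
      = (1/20)[(22) + (-14) + (3*sqrt(5) + 7) + (-11 + 7*sqrt(5)) + (7 - 3*sqrt(5)) + (-7*sqrt(5) - 11) + (0) + (0)] = 0/20 = 0
  <chi_rho, chi_6> = (1/20)[1*(11)*conj(2) + 1*(7)*conj(2) + 2*(2 + sqrt(5))*conj(-1/2 + sqrt(5)/2) + 2*(6 - sqrt(5))*conj(-sqrt(5)/2 - 1/2) + 2*(2 - sqrt(5))*conj(-sqrt(5)/2 - 1/2) + 2*(sqrt(5) + 6)*conj(-1/2 + sqrt(5)/2) + 5*(1)*conj(0) + 5*(1)*conj(0)]
      = (1/20)[(22) + (14) + (sqrt(5) + 3) + (-5*sqrt(5) - 1) + (3 - sqrt(5)) + (-1 + 5*sqrt(5)) + (0) + (0)] = 40/20 = 2
  <chi_rho, chi_7> = (1/20)[1*(11)*conj(2) + 1*(7)*conj(-2) + 2*(2 + sqrt(5))*conj(1/2 - sqrt(5)/2) + 2*(6 - sqrt(5))*conj(-sqrt(5)/2 - 1/2) + 2*(2 - sqrt(5))*conj(1/2 + sqrt(5)/2) + 2*(sqrt(5) + 6)*conj(-1/2 + sqrt(5)/2) + 5*(1)*conj(0) + 5*(1)*conj(0)]
      = (1/20)[(22) + (-14) + (-3 - sqrt(5)) + (-5*sqrt(5) - 1) + (-3 + sqrt(5)) + (-1 + 5*sqrt(5)) + (0) + (0)] = 0/20 = 0
  <chi_rho, chi_8> = (1/20)[1*(11)*conj(2) + 1*(7)*conj(2) + 2*(2 + sqrt(5))*conj(-sqrt(5)/2 - 1/2) + 2*(6 - sqrt(5))*conj(-1/2 + sqrt(5)/2) + 2*(2 - sqrt(5))*conj(-1/2 + sqrt(5)/2) + 2*(sqrt(5) + 6)*conj(-sqrt(5)/2 - 1/2) + 5*(1)*conj(0) + 5*(1)*conj(0)]
      = (1/20)[(22) + (14) + (-7 - 3*sqrt(5)) + (-11 + 7*sqrt(5)) + (-7 + 3*sqrt(5)) + (-7*sqrt(5) - 11) + (0) + (0)] = 0/20 = 0
Dimension check: dim(rho) = sum (mult * dim) = 3*1 + 2*1 + 1*1 + 1*1 + 0*2 + 2*2 + 0*2 + 0*2 = 11 = chi_rho(e) = 11.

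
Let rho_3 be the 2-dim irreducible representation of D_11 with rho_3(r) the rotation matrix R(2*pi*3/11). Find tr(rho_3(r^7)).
chi_{rho_3}(r^7) = 2*cos(2*pi*3*7/11) = 2*cos(2*pi/11)

Why: rho_3(r^7) is rotation by angle 2*pi*3*7/11, whose trace is 2*cos(2*pi*3*7/11) = 2*cos(2*pi/11).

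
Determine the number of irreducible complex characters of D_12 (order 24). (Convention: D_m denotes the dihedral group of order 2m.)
9

Justification: The number of irreducible complex representations of a finite group equals its number of conjugacy classes. D_12 has 9 conjugacy classes (n/2 + 3 for n even), so D_12 (order 24) has exactly 9 irreducible complex representations.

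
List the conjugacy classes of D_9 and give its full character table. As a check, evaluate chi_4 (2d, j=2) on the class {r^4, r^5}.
Conjugacy classes: {e} of size 1, {r^1, r^8} of size 2, {r^2, r^7} of size 2, {r^3, r^6} of size 2, {r^4, r^5} of size 2, {s, sr, ..., sr^8} of size 9.
Character table:
  irrep \ class              {e} (size 1)  {r^1, r^8} (size 2)  {r^2, r^7} (size 2)  {r^3, r^6} (size 2)  {r^4, r^5} (size 2)  {s, sr, ..., sr^8} (size 9)
  chi_1 (triv)               1             1                    1                    1                    1                    1                          
  chi_2 (sign: r->1, s->-1)  1             1                    1                    1                    1                    -1                         
  chi_3 (2d, j=1)            2             2*cos(2*pi/9)        2*cos(4*pi/9)        -1                   -2*cos(pi/9)         0                          
  chi_4 (2d, j=2)            2             2*cos(4*pi/9)        -2*cos(pi/9)         -1                   2*cos(2*pi/9)        0                          
  chi_5 (2d, j=3)            2             -1                   -1                   2                    -1                   0                          
  chi_6 (2d, j=4)            2             -2*cos(pi/9)         2*cos(2*pi/9)        -1                   2*cos(4*pi/9)        0                          

Spot check: chi_4 (2d, j=2) on {r^4, r^5} = 2*cos(2*pi/9).

Working: D_9 has order 2*9 = 18 with 6 conjugacy classes, hence 6 irreducibles. Sum of squared dims 1 + 1 + 4 + 4 + 4 + 4 = 18 = |G|. Linear characters come from the abelianisation; the 2-dimensional irreps have character r^k -> 2*cos(2*pi*j*k/9), reflections -> 0.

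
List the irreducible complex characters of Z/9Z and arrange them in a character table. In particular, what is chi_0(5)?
Character table of Z/9Z (irreps indexed chi_0,...,chi_8 with chi_k(m) = zeta_9^(k*m), zeta_9 = exp(2*pi*i/9)):
  irrep \ class  {0} (size 1)  {1} (size 1)    {2} (size 1)    {3} (size 1)    {4} (size 1)    {5} (size 1)    {6} (size 1)    {7} (size 1)    {8} (size 1)  
  chi_0          1             1               1               1               1               1               1               1               1             
  chi_1          1             exp(2*I*pi/9)   exp(4*I*pi/9)   exp(2*I*pi/3)   exp(8*I*pi/9)   exp(-8*I*pi/9)  exp(-2*I*pi/3)  exp(-4*I*pi/9)  exp(-2*I*pi/9)
  chi_2          1             exp(4*I*pi/9)   exp(8*I*pi/9)   exp(-2*I*pi/3)  exp(-2*I*pi/9)  exp(2*I*pi/9)   exp(2*I*pi/3)   exp(-8*I*pi/9)  exp(-4*I*pi/9)
  chi_3          1             exp(2*I*pi/3)   exp(-2*I*pi/3)  1               exp(2*I*pi/3)   exp(-2*I*pi/3)  1               exp(2*I*pi/3)   exp(-2*I*pi/3)
  chi_4          1             exp(8*I*pi/9)   exp(-2*I*pi/9)  exp(2*I*pi/3)   exp(-4*I*pi/9)  exp(4*I*pi/9)   exp(-2*I*pi/3)  exp(2*I*pi/9)   exp(-8*I*pi/9)
  chi_5          1             exp(-8*I*pi/9)  exp(2*I*pi/9)   exp(-2*I*pi/3)  exp(4*I*pi/9)   exp(-4*I*pi/9)  exp(2*I*pi/3)   exp(-2*I*pi/9)  exp(8*I*pi/9) 
  chi_6          1             exp(-2*I*pi/3)  exp(2*I*pi/3)   1               exp(-2*I*pi/3)  exp(2*I*pi/3)   1               exp(-2*I*pi/3)  exp(2*I*pi/3) 
  chi_7          1             exp(-4*I*pi/9)  exp(-8*I*pi/9)  exp(2*I*pi/3)   exp(2*I*pi/9)   exp(-2*I*pi/9)  exp(-2*I*pi/3)  exp(8*I*pi/9)   exp(4*I*pi/9) 
  chi_8          1             exp(-2*I*pi/9)  exp(-4*I*pi/9)  exp(-2*I*pi/3)  exp(-8*I*pi/9)  exp(8*I*pi/9)   exp(2*I*pi/3)   exp(4*I*pi/9)   exp(2*I*pi/9) 

Spot check: chi_0(5) = zeta_9^(0*5) = zeta_9^0 = 1.

Proof sketch: Z/9Z is abelian, so all 9 irreducible complex representations are 1-dimensional. They are given by chi_k(m) = zeta_9^(k*m) for k = 0,...,8. Row orthogonality: sum_m chi_k(m) conj(chi_l(m)) = 9 * [k = l].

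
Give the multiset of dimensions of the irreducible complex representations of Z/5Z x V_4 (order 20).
Dimensions: 1, 1, 1, 1, 1, 1, 1, 1, 1, 1, 1, 1, 1, 1, 1, 1, 1, 1, 1, 1

Reasoning: There are 20 irreducibles (= number of conjugacy classes). Their dimensions d_i satisfy sum d_i^2 = |G| = 20: 1 + 1 + 1 + 1 + 1 + 1 + 1 + 1 + 1 + 1 + 1 + 1 + 1 + 1 + 1 + 1 + 1 + 1 + 1 + 1 = 20. (For the product with Z/5Z: each of the 5 1-dim characters of Z/5Z tensors with each irrep of V_4, giving 5 copies of each V_4-dimension.)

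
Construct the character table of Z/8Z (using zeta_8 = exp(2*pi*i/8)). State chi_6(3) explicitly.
Character table of Z/8Z (irreps indexed chi_0,...,chi_7 with chi_k(m) = zeta_8^(k*m), zeta_8 = exp(2*pi*i/8)):
  irrep \ class  {0} (size 1)  {1} (size 1)    {2} (size 1)  {3} (size 1)    {4} (size 1)  {5} (size 1)    {6} (size 1)  {7} (size 1)  
  chi_0          1             1               1             1               1             1               1             1             
  chi_1          1             exp(I*pi/4)     I             exp(3*I*pi/4)   -1            exp(-3*I*pi/4)  -I            exp(-I*pi/4)  
  chi_2          1             I               -1            -I              1             I               -1            -I            
  chi_3          1             exp(3*I*pi/4)   -I            exp(I*pi/4)     -1            exp(-I*pi/4)    I             exp(-3*I*pi/4)
  chi_4          1             -1              1             -1              1             -1              1             -1            
  chi_5          1             exp(-3*I*pi/4)  I             exp(-I*pi/4)    -1            exp(I*pi/4)     -I            exp(3*I*pi/4) 
  chi_6          1             -I              -1            I               1             -I              -1            I             
  chi_7          1             exp(-I*pi/4)    -I            exp(-3*I*pi/4)  -1            exp(3*I*pi/4)   I             exp(I*pi/4)   

Spot check: chi_6(3) = zeta_8^(6*3) = zeta_8^18 = I.

Proof sketch: Z/8Z is abelian, so all 8 irreducible complex representations are 1-dimensional. They are given by chi_k(m) = zeta_8^(k*m) for k = 0,...,7. Row orthogonality: sum_m chi_k(m) conj(chi_l(m)) = 8 * [k = l].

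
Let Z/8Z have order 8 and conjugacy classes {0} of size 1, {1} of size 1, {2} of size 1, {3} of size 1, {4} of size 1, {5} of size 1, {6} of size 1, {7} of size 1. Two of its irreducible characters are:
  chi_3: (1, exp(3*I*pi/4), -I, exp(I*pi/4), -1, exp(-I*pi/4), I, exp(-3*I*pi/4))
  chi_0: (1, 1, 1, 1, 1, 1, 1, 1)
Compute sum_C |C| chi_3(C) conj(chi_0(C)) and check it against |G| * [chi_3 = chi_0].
Sum = 0; so <chi_3, chi_0> = 0 (distinct irreducibles are orthogonal).

Explanation: Compute term by term over conjugacy classes (|C| * chi_3(C) * conj(chi_0(C))):
  1*(1)*conj(1) + 1*(exp(3*I*pi/4))*conj(1) + 1*(-I)*conj(1) + 1*(exp(I*pi/4))*conj(1) + 1*(-1)*conj(1) + 1*(exp(-I*pi/4))*conj(1) + 1*(I)*conj(1) + 1*(exp(-3*I*pi/4))*conj(1)
  = (1) + (exp(3*I*pi/4)) + (-I) + (exp(I*pi/4)) + (-1) + (exp(-I*pi/4)) + (I) + (exp(-3*I*pi/4))
  = 0.
(Exp terms are combined using exp(i*s)*conj(exp(i*t)) = exp(i*(s-t)), and sums of them are collapsed using the identity that for every m > 1 the m distinct m-th roots of unity sum to 0, e.g. 1 + exp(2*I*pi/3) + exp(-2*I*pi/3) = 0.)
Dividing by |G| = 8 gives 0/8 = 0, matching the row-orthogonality relation <chi_3, chi_0> = [chi_3 = chi_0].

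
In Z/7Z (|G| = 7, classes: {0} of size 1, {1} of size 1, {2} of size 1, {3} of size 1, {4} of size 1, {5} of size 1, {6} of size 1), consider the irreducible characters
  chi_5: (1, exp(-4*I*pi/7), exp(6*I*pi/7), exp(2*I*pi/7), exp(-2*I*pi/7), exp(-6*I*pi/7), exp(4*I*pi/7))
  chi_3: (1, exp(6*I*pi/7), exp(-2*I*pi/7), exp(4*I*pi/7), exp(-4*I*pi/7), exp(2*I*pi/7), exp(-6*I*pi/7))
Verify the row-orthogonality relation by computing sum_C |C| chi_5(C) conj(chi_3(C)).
Sum = 0; so <chi_5, chi_3> = 0 (distinct irreducibles are orthogonal).

Reasoning: Compute term by term over conjugacy classes (|C| * chi_5(C) * conj(chi_3(C))):
  1*(1)*conj(1) + 1*(exp(-4*I*pi/7))*conj(exp(6*I*pi/7)) + 1*(exp(6*I*pi/7))*conj(exp(-2*I*pi/7)) + 1*(exp(2*I*pi/7))*conj(exp(4*I*pi/7)) + 1*(exp(-2*I*pi/7))*conj(exp(-4*I*pi/7)) + 1*(exp(-6*I*pi/7))*conj(exp(2*I*pi/7)) + 1*(exp(4*I*pi/7))*conj(exp(-6*I*pi/7))
  = (1) + (exp(4*I*pi/7)) + (exp(-6*I*pi/7)) + (exp(-2*I*pi/7)) + (exp(2*I*pi/7)) + (exp(6*I*pi/7)) + (exp(-4*I*pi/7))
  = 0.
(Exp terms are combined using exp(i*s)*conj(exp(i*t)) = exp(i*(s-t)), and sums of them are collapsed using the identity that for every m > 1 the m distinct m-th roots of unity sum to 0, e.g. 1 + exp(2*I*pi/3) + exp(-2*I*pi/3) = 0.)
Dividing by |G| = 7 gives 0/7 = 0, matching the row-orthogonality relation <chi_5, chi_3> = [chi_5 = chi_3].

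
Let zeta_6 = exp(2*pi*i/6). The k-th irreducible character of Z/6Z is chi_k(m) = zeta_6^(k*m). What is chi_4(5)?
chi_4(5) = zeta_6^20 = exp(2*I*pi/3)

Proof sketch: chi_4(5) = zeta_6^(4*5) = zeta_6^20. Since zeta_6^6 = 1, this equals zeta_6^2 = exp(2*pi*i*2/6) = exp(2*I*pi/3).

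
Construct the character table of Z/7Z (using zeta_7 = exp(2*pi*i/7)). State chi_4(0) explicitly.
Character table of Z/7Z (irreps indexed chi_0,...,chi_6 with chi_k(m) = zeta_7^(k*m), zeta_7 = exp(2*pi*i/7)):
  irrep \ class  {0} (size 1)  {1} (size 1)    {2} (size 1)    {3} (size 1)    {4} (size 1)    {5} (size 1)    {6} (size 1)  
  chi_0          1             1               1               1               1               1               1             
  chi_1          1             exp(2*I*pi/7)   exp(4*I*pi/7)   exp(6*I*pi/7)   exp(-6*I*pi/7)  exp(-4*I*pi/7)  exp(-2*I*pi/7)
  chi_2          1             exp(4*I*pi/7)   exp(-6*I*pi/7)  exp(-2*I*pi/7)  exp(2*I*pi/7)   exp(6*I*pi/7)   exp(-4*I*pi/7)
  chi_3          1             exp(6*I*pi/7)   exp(-2*I*pi/7)  exp(4*I*pi/7)   exp(-4*I*pi/7)  exp(2*I*pi/7)   exp(-6*I*pi/7)
  chi_4          1             exp(-6*I*pi/7)  exp(2*I*pi/7)   exp(-4*I*pi/7)  exp(4*I*pi/7)   exp(-2*I*pi/7)  exp(6*I*pi/7) 
  chi_5          1             exp(-4*I*pi/7)  exp(6*I*pi/7)   exp(2*I*pi/7)   exp(-2*I*pi/7)  exp(-6*I*pi/7)  exp(4*I*pi/7) 
  chi_6          1             exp(-2*I*pi/7)  exp(-4*I*pi/7)  exp(-6*I*pi/7)  exp(6*I*pi/7)   exp(4*I*pi/7)   exp(2*I*pi/7) 

Spot check: chi_4(0) = zeta_7^(4*0) = zeta_7^0 = 1.

Proof sketch: Z/7Z is abelian, so all 7 irreducible complex representations are 1-dimensional. They are given by chi_k(m) = zeta_7^(k*m) for k = 0,...,6. Row orthogonality: sum_m chi_k(m) conj(chi_l(m)) = 7 * [k = l].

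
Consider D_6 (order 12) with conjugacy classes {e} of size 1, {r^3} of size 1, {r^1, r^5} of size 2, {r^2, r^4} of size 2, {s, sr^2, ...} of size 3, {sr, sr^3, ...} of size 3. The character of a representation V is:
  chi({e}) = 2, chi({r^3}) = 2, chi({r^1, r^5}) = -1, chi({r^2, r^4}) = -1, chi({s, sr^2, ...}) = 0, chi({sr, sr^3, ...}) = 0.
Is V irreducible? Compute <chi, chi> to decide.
Irreducible: <chi, chi> = 1.

Explanation: <chi, chi> = (1/|G|) sum_C |C| * |chi(C)|^2 = (1/12)[1*|2|^2 + 1*|2|^2 + 2*|-1|^2 + 2*|-1|^2 + 3*|0|^2 + 3*|0|^2]
  = (1/12)[(4) + (4) + (2) + (2) + (0) + (0)] = 12/12 = 1.
A character is irreducible iff <chi, chi> = 1, so this representation is irreducible.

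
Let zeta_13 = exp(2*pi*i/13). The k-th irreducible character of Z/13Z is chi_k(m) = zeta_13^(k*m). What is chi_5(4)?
chi_5(4) = zeta_13^20 = exp(-12*I*pi/13)

chi_5(4) = zeta_13^(5*4) = zeta_13^20. Since zeta_13^13 = 1, this equals zeta_13^7 = exp(2*pi*i*7/13) = exp(-12*I*pi/13).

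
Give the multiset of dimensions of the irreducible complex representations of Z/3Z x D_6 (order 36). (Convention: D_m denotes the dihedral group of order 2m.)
Dimensions: 1, 1, 1, 1, 1, 1, 1, 1, 1, 1, 1, 1, 2, 2, 2, 2, 2, 2

Why: There are 18 irreducibles (= number of conjugacy classes). Their dimensions d_i satisfy sum d_i^2 = |G| = 36: 1 + 1 + 1 + 1 + 1 + 1 + 1 + 1 + 1 + 1 + 1 + 1 + 4 + 4 + 4 + 4 + 4 + 4 = 36. (For the product with Z/3Z: each of the 3 1-dim characters of Z/3Z tensors with each irrep of D_6, giving 3 copies of each D_6-dimension.)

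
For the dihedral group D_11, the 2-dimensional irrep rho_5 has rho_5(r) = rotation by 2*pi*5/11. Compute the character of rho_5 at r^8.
chi_{rho_5}(r^8) = 2*cos(2*pi*5*8/11) = -2*cos(3*pi/11)

Justification: rho_5(r^8) is rotation by angle 2*pi*5*8/11, whose trace is 2*cos(2*pi*5*8/11) = -2*cos(3*pi/11).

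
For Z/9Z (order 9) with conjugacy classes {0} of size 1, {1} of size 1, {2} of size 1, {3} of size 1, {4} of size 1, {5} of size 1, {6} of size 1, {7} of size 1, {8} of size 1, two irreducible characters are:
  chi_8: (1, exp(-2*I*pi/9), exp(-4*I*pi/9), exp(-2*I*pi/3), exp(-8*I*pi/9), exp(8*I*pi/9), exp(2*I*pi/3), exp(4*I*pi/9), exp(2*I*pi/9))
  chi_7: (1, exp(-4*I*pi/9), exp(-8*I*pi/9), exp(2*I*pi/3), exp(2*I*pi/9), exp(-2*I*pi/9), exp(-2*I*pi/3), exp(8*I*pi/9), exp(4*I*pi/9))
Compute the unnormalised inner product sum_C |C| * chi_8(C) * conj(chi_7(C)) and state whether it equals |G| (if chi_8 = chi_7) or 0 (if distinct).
Sum = 0; so <chi_8, chi_7> = 0 (distinct irreducibles are orthogonal).

Proof sketch: Compute term by term over conjugacy classes (|C| * chi_8(C) * conj(chi_7(C))):
  1*(1)*conj(1) + 1*(exp(-2*I*pi/9))*conj(exp(-4*I*pi/9)) + 1*(exp(-4*I*pi/9))*conj(exp(-8*I*pi/9)) + 1*(exp(-2*I*pi/3))*conj(exp(2*I*pi/3)) + 1*(exp(-8*I*pi/9))*conj(exp(2*I*pi/9)) + 1*(exp(8*I*pi/9))*conj(exp(-2*I*pi/9)) + 1*(exp(2*I*pi/3))*conj(exp(-2*I*pi/3)) + 1*(exp(4*I*pi/9))*conj(exp(8*I*pi/9)) + 1*(exp(2*I*pi/9))*conj(exp(4*I*pi/9))
  = (1) + (exp(2*I*pi/9)) + (exp(4*I*pi/9)) + (exp(2*I*pi/3)) + (exp(8*I*pi/9)) + (exp(-8*I*pi/9)) + (exp(-2*I*pi/3)) + (exp(-4*I*pi/9)) + (exp(-2*I*pi/9))
  = 0.
(Exp terms are combined using exp(i*s)*conj(exp(i*t)) = exp(i*(s-t)), and sums of them are collapsed using the identity that for every m > 1 the m distinct m-th roots of unity sum to 0, e.g. 1 + exp(2*I*pi/3) + exp(-2*I*pi/3) = 0.)
Dividing by |G| = 9 gives 0/9 = 0, matching the row-orthogonality relation <chi_8, chi_7> = [chi_8 = chi_7].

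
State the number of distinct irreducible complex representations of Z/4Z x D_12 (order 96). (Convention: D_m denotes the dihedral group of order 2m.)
36

Solution. The number of irreducible complex representations of a finite group equals its number of conjugacy classes. For a direct product, #classes(G x H) = #classes(G) * #classes(H). Z/4Z has 4 classes (abelian), D_12 has 9 classes, so 4 * 9 = 36, so Z/4Z x D_12 (order 96) has exactly 36 irreducible complex representations.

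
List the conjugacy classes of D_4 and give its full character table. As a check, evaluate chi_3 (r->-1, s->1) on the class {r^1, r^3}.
Conjugacy classes: {e} of size 1, {r^2} of size 1, {r^1, r^3} of size 2, {s, sr^2, ...} of size 2, {sr, sr^3, ...} of size 2.
Character table:
  irrep \ class              {e} (size 1)  {r^2} (size 1)  {r^1, r^3} (size 2)  {s, sr^2, ...} (size 2)  {sr, sr^3, ...} (size 2)
  chi_1 (triv)               1             1               1                    1                        1                       
  chi_2 (sign: r->1, s->-1)  1             1               1                    -1                       -1                      
  chi_3 (r->-1, s->1)        1             1               -1                   1                        -1                      
  chi_4 (r->-1, s->-1)       1             1               -1                   -1                       1                       
  chi_5 (2d, j=1)            2             -2              0                    0                        0                       

Spot check: chi_3 (r->-1, s->1) on {r^1, r^3} = -1.

Explanation: D_4 has order 2*4 = 8 with 5 conjugacy classes, hence 5 irreducibles. Sum of squared dims 1 + 1 + 1 + 1 + 4 = 8 = |G|. Linear characters come from the abelianisation; the 2-dimensional irreps have character r^k -> 2*cos(2*pi*j*k/4), reflections -> 0.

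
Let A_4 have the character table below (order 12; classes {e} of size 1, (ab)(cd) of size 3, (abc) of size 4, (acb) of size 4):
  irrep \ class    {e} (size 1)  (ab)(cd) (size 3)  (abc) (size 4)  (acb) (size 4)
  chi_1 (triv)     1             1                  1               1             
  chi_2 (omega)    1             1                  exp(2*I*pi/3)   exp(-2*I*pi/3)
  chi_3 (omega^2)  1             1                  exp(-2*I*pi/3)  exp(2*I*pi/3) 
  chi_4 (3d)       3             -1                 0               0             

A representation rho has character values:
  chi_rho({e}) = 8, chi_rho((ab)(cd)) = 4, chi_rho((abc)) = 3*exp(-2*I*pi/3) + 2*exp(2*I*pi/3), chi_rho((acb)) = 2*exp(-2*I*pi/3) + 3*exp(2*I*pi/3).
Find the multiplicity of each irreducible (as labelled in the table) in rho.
Multiplicities: chi_1: 0, chi_2: 2, chi_3: 3, chi_4: 1.

Justification: Use <chi_rho, chi> = (1/|G|) sum_C |C| * chi_rho(C) * conj(chi(C)) with |G| = 12 for each irreducible chi in the table:
  <chi_rho, chi_1> = (1/12)[1*(8)*conj(1) + 3*(4)*conj(1) + 4*(3*exp(-2*I*pi/3) + 2*exp(2*I*pi/3))*conj(1) + 4*(2*exp(-2*I*pi/3) + 3*exp(2*I*pi/3))*conj(1)]
      = (1/12)[(8) + (12) + (12*exp(-2*I*pi/3) + 8*exp(2*I*pi/3)) + (8*exp(-2*I*pi/3) + 12*exp(2*I*pi/3))] = 0/12 = 0
  <chi_rho, chi_2> = (1/12)[1*(8)*conj(1) + 3*(4)*conj(1) + 4*(3*exp(-2*I*pi/3) + 2*exp(2*I*pi/3))*conj(exp(2*I*pi/3)) + 4*(2*exp(-2*I*pi/3) + 3*exp(2*I*pi/3))*conj(exp(-2*I*pi/3))]
      = (1/12)[(8) + (12) + (8 + 12*exp(2*I*pi/3)) + (8 + 12*exp(-2*I*pi/3))] = 24/12 = 2
  <chi_rho, chi_3> = (1/12)[1*(8)*conj(1) + 3*(4)*conj(1) + 4*(3*exp(-2*I*pi/3) + 2*exp(2*I*pi/3))*conj(exp(-2*I*pi/3)) + 4*(2*exp(-2*I*pi/3) + 3*exp(2*I*pi/3))*conj(exp(2*I*pi/3))]
      = (1/12)[(8) + (12) + (12 + 8*exp(-2*I*pi/3)) + (12 + 8*exp(2*I*pi/3))] = 36/12 = 3
  <chi_rho, chi_4> = (1/12)[1*(8)*conj(3) + 3*(4)*conj(-1) + 4*(3*exp(-2*I*pi/3) + 2*exp(2*I*pi/3))*conj(0) + 4*(2*exp(-2*I*pi/3) + 3*exp(2*I*pi/3))*conj(0)]
      = (1/12)[(24) + (-12) + (0) + (0)] = 12/12 = 1
(Exp terms are combined using exp(i*s)*conj(exp(i*t)) = exp(i*(s-t)), and sums of them are collapsed using the identity that for every m > 1 the m distinct m-th roots of unity sum to 0, e.g. 1 + exp(2*I*pi/3) + exp(-2*I*pi/3) = 0.)
Dimension check: dim(rho) = sum (mult * dim) = 0*1 + 2*1 + 3*1 + 1*3 = 8 = chi_rho(e) = 8.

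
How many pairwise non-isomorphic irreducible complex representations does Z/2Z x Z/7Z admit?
14

Proof sketch: The number of irreducible complex representations of a finite group equals its number of conjugacy classes. Z/2Z x Z/7Z is abelian of order 14, so every element is its own conjugacy class: 14 classes, so Z/2Z x Z/7Z (order 14) has exactly 14 irreducible complex representations.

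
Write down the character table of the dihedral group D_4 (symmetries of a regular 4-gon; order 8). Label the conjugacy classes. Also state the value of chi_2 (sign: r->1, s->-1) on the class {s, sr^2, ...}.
Conjugacy classes: {e} of size 1, {r^2} of size 1, {r^1, r^3} of size 2, {s, sr^2, ...} of size 2, {sr, sr^3, ...} of size 2.
Character table:
  irrep \ class              {e} (size 1)  {r^2} (size 1)  {r^1, r^3} (size 2)  {s, sr^2, ...} (size 2)  {sr, sr^3, ...} (size 2)
  chi_1 (triv)               1             1               1                    1                        1                       
  chi_2 (sign: r->1, s->-1)  1             1               1                    -1                       -1                      
  chi_3 (r->-1, s->1)        1             1               -1                   1                        -1                      
  chi_4 (r->-1, s->-1)       1             1               -1                   -1                       1                       
  chi_5 (2d, j=1)            2             -2              0                    0                        0                       

Spot check: chi_2 (sign: r->1, s->-1) on {s, sr^2, ...} = -1.

Derivation: D_4 has order 2*4 = 8 with 5 conjugacy classes, hence 5 irreducibles. Sum of squared dims 1 + 1 + 1 + 1 + 4 = 8 = |G|. Linear characters come from the abelianisation; the 2-dimensional irreps have character r^k -> 2*cos(2*pi*j*k/4), reflections -> 0.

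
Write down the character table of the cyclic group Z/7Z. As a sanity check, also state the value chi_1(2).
Character table of Z/7Z (irreps indexed chi_0,...,chi_6 with chi_k(m) = zeta_7^(k*m), zeta_7 = exp(2*pi*i/7)):
  irrep \ class  {0} (size 1)  {1} (size 1)    {2} (size 1)    {3} (size 1)    {4} (size 1)    {5} (size 1)    {6} (size 1)  
  chi_0          1             1               1               1               1               1               1             
  chi_1          1             exp(2*I*pi/7)   exp(4*I*pi/7)   exp(6*I*pi/7)   exp(-6*I*pi/7)  exp(-4*I*pi/7)  exp(-2*I*pi/7)
  chi_2          1             exp(4*I*pi/7)   exp(-6*I*pi/7)  exp(-2*I*pi/7)  exp(2*I*pi/7)   exp(6*I*pi/7)   exp(-4*I*pi/7)
  chi_3          1             exp(6*I*pi/7)   exp(-2*I*pi/7)  exp(4*I*pi/7)   exp(-4*I*pi/7)  exp(2*I*pi/7)   exp(-6*I*pi/7)
  chi_4          1             exp(-6*I*pi/7)  exp(2*I*pi/7)   exp(-4*I*pi/7)  exp(4*I*pi/7)   exp(-2*I*pi/7)  exp(6*I*pi/7) 
  chi_5          1             exp(-4*I*pi/7)  exp(6*I*pi/7)   exp(2*I*pi/7)   exp(-2*I*pi/7)  exp(-6*I*pi/7)  exp(4*I*pi/7) 
  chi_6          1             exp(-2*I*pi/7)  exp(-4*I*pi/7)  exp(-6*I*pi/7)  exp(6*I*pi/7)   exp(4*I*pi/7)   exp(2*I*pi/7) 

Spot check: chi_1(2) = zeta_7^(1*2) = zeta_7^2 = exp(4*I*pi/7).

Z/7Z is abelian, so all 7 irreducible complex representations are 1-dimensional. They are given by chi_k(m) = zeta_7^(k*m) for k = 0,...,6. Row orthogonality: sum_m chi_k(m) conj(chi_l(m)) = 7 * [k = l].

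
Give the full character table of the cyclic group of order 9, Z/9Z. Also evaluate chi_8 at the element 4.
Character table of Z/9Z (irreps indexed chi_0,...,chi_8 with chi_k(m) = zeta_9^(k*m), zeta_9 = exp(2*pi*i/9)):
  irrep \ class  {0} (size 1)  {1} (size 1)    {2} (size 1)    {3} (size 1)    {4} (size 1)    {5} (size 1)    {6} (size 1)    {7} (size 1)    {8} (size 1)  
  chi_0          1             1               1               1               1               1               1               1               1             
  chi_1          1             exp(2*I*pi/9)   exp(4*I*pi/9)   exp(2*I*pi/3)   exp(8*I*pi/9)   exp(-8*I*pi/9)  exp(-2*I*pi/3)  exp(-4*I*pi/9)  exp(-2*I*pi/9)
  chi_2          1             exp(4*I*pi/9)   exp(8*I*pi/9)   exp(-2*I*pi/3)  exp(-2*I*pi/9)  exp(2*I*pi/9)   exp(2*I*pi/3)   exp(-8*I*pi/9)  exp(-4*I*pi/9)
  chi_3          1             exp(2*I*pi/3)   exp(-2*I*pi/3)  1               exp(2*I*pi/3)   exp(-2*I*pi/3)  1               exp(2*I*pi/3)   exp(-2*I*pi/3)
  chi_4          1             exp(8*I*pi/9)   exp(-2*I*pi/9)  exp(2*I*pi/3)   exp(-4*I*pi/9)  exp(4*I*pi/9)   exp(-2*I*pi/3)  exp(2*I*pi/9)   exp(-8*I*pi/9)
  chi_5          1             exp(-8*I*pi/9)  exp(2*I*pi/9)   exp(-2*I*pi/3)  exp(4*I*pi/9)   exp(-4*I*pi/9)  exp(2*I*pi/3)   exp(-2*I*pi/9)  exp(8*I*pi/9) 
  chi_6          1             exp(-2*I*pi/3)  exp(2*I*pi/3)   1               exp(-2*I*pi/3)  exp(2*I*pi/3)   1               exp(-2*I*pi/3)  exp(2*I*pi/3) 
  chi_7          1             exp(-4*I*pi/9)  exp(-8*I*pi/9)  exp(2*I*pi/3)   exp(2*I*pi/9)   exp(-2*I*pi/9)  exp(-2*I*pi/3)  exp(8*I*pi/9)   exp(4*I*pi/9) 
  chi_8          1             exp(-2*I*pi/9)  exp(-4*I*pi/9)  exp(-2*I*pi/3)  exp(-8*I*pi/9)  exp(8*I*pi/9)   exp(2*I*pi/3)   exp(4*I*pi/9)   exp(2*I*pi/9) 

Spot check: chi_8(4) = zeta_9^(8*4) = zeta_9^32 = exp(-8*I*pi/9).

Justification: Z/9Z is abelian, so all 9 irreducible complex representations are 1-dimensional. They are given by chi_k(m) = zeta_9^(k*m) for k = 0,...,8. Row orthogonality: sum_m chi_k(m) conj(chi_l(m)) = 9 * [k = l].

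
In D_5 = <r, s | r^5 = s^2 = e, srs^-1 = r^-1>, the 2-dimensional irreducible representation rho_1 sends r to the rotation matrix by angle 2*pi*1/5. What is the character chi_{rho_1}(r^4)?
chi_{rho_1}(r^4) = 2*cos(2*pi*1*4/5) = -1/2 + sqrt(5)/2

Justification: rho_1(r^4) is rotation by angle 2*pi*1*4/5, whose trace is 2*cos(2*pi*1*4/5) = -1/2 + sqrt(5)/2.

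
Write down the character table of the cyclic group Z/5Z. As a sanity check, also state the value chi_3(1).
Character table of Z/5Z (irreps indexed chi_0,...,chi_4 with chi_k(m) = zeta_5^(k*m), zeta_5 = exp(2*pi*i/5)):
  irrep \ class  {0} (size 1)  {1} (size 1)    {2} (size 1)    {3} (size 1)    {4} (size 1)  
  chi_0          1             1               1               1               1             
  chi_1          1             exp(2*I*pi/5)   exp(4*I*pi/5)   exp(-4*I*pi/5)  exp(-2*I*pi/5)
  chi_2          1             exp(4*I*pi/5)   exp(-2*I*pi/5)  exp(2*I*pi/5)   exp(-4*I*pi/5)
  chi_3          1             exp(-4*I*pi/5)  exp(2*I*pi/5)   exp(-2*I*pi/5)  exp(4*I*pi/5) 
  chi_4          1             exp(-2*I*pi/5)  exp(-4*I*pi/5)  exp(4*I*pi/5)   exp(2*I*pi/5) 

Spot check: chi_3(1) = zeta_5^(3*1) = zeta_5^3 = exp(-4*I*pi/5).

Solution. Z/5Z is abelian, so all 5 irreducible complex representations are 1-dimensional. They are given by chi_k(m) = zeta_5^(k*m) for k = 0,...,4. Row orthogonality: sum_m chi_k(m) conj(chi_l(m)) = 5 * [k = l].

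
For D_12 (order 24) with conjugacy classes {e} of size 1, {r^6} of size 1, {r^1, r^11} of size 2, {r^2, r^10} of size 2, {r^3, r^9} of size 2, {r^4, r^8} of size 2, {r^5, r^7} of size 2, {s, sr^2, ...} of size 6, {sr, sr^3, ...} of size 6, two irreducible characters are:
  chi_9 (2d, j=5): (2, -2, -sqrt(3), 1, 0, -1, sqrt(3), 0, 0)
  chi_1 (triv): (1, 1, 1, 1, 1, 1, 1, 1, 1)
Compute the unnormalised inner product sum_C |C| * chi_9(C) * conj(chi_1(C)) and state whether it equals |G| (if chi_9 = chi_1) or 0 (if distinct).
Sum = 0; so <chi_9, chi_1> = 0 (distinct irreducibles are orthogonal).

Argument: Compute term by term over conjugacy classes (|C| * chi_9(C) * conj(chi_1(C))):
  1*(2)*conj(1) + 1*(-2)*conj(1) + 2*(-sqrt(3))*conj(1) + 2*(1)*conj(1) + 2*(0)*conj(1) + 2*(-1)*conj(1) + 2*(sqrt(3))*conj(1) + 6*(0)*conj(1) + 6*(0)*conj(1)
  = (2) + (-2) + (-2*sqrt(3)) + (2) + (0) + (-2) + (2*sqrt(3)) + (0) + (0)
  = 0.
Dividing by |G| = 24 gives 0/24 = 0, matching the row-orthogonality relation <chi_9, chi_1> = [chi_9 = chi_1].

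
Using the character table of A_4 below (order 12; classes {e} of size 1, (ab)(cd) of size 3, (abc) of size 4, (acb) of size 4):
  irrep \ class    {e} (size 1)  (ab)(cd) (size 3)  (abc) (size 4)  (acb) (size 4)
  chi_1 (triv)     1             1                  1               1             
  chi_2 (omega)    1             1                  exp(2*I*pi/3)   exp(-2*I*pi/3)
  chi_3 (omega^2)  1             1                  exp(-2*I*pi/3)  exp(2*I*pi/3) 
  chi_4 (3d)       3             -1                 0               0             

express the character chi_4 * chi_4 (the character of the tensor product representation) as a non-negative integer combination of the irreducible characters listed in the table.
chi_4 tensor chi_4 = chi_1 + chi_2 + chi_3 + 2*chi_4 (all other irreducibles have multiplicity 0).

Solution. The character of a tensor product is the pointwise product (chi_4 * chi_4)(C) = chi_4(C) * chi_4(C):
  {e}: (3)*(3), (ab)(cd): (-1)*(-1), (abc): (0)*(0), (acb): (0)*(0)
so (chi_4 * chi_4) takes values
  {e} -> 9, (ab)(cd) -> 1, (abc) -> 0, (acb) -> 0.
Now take the inner product of this character with each irreducible chi from the table, <chi_4*chi_4, chi> = (1/12) sum_C |C| (chi_4*chi_4)(C) conj(chi(C)):
  <chi_4*chi_4, chi_1> = (1/12)[1*(9)*conj(1) + 3*(1)*conj(1) + 4*(0)*conj(1) + 4*(0)*conj(1)]
      = (1/12)[(9) + (3) + (0) + (0)] = 12/12 = 1
  <chi_4*chi_4, chi_2> = (1/12)[1*(9)*conj(1) + 3*(1)*conj(1) + 4*(0)*conj(exp(2*I*pi/3)) + 4*(0)*conj(exp(-2*I*pi/3))]
      = (1/12)[(9) + (3) + (0) + (0)] = 12/12 = 1
  <chi_4*chi_4, chi_3> = (1/12)[1*(9)*conj(1) + 3*(1)*conj(1) + 4*(0)*conj(exp(-2*I*pi/3)) + 4*(0)*conj(exp(2*I*pi/3))]
      = (1/12)[(9) + (3) + (0) + (0)] = 12/12 = 1
  <chi_4*chi_4, chi_4> = (1/12)[1*(9)*conj(3) + 3*(1)*conj(-1) + 4*(0)*conj(0) + 4*(0)*conj(0)]
      = (1/12)[(27) + (-3) + (0) + (0)] = 24/12 = 2
(Exp terms are combined using exp(i*s)*conj(exp(i*t)) = exp(i*(s-t)), and sums of them are collapsed using the identity that for every m > 1 the m distinct m-th roots of unity sum to 0, e.g. 1 + exp(2*I*pi/3) + exp(-2*I*pi/3) = 0.)
Hence the multiplicities are chi_1: 1, chi_2: 1, chi_3: 1, chi_4: 2. Dimension check: dim(chi_4)*dim(chi_4) = 3*3 = 9 and sum (mult * dim) = 1*1 + 1*1 + 1*1 + 2*3 = 9.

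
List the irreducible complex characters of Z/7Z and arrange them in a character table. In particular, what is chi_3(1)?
Character table of Z/7Z (irreps indexed chi_0,...,chi_6 with chi_k(m) = zeta_7^(k*m), zeta_7 = exp(2*pi*i/7)):
  irrep \ class  {0} (size 1)  {1} (size 1)    {2} (size 1)    {3} (size 1)    {4} (size 1)    {5} (size 1)    {6} (size 1)  
  chi_0          1             1               1               1               1               1               1             
  chi_1          1             exp(2*I*pi/7)   exp(4*I*pi/7)   exp(6*I*pi/7)   exp(-6*I*pi/7)  exp(-4*I*pi/7)  exp(-2*I*pi/7)
  chi_2          1             exp(4*I*pi/7)   exp(-6*I*pi/7)  exp(-2*I*pi/7)  exp(2*I*pi/7)   exp(6*I*pi/7)   exp(-4*I*pi/7)
  chi_3          1             exp(6*I*pi/7)   exp(-2*I*pi/7)  exp(4*I*pi/7)   exp(-4*I*pi/7)  exp(2*I*pi/7)   exp(-6*I*pi/7)
  chi_4          1             exp(-6*I*pi/7)  exp(2*I*pi/7)   exp(-4*I*pi/7)  exp(4*I*pi/7)   exp(-2*I*pi/7)  exp(6*I*pi/7) 
  chi_5          1             exp(-4*I*pi/7)  exp(6*I*pi/7)   exp(2*I*pi/7)   exp(-2*I*pi/7)  exp(-6*I*pi/7)  exp(4*I*pi/7) 
  chi_6          1             exp(-2*I*pi/7)  exp(-4*I*pi/7)  exp(-6*I*pi/7)  exp(6*I*pi/7)   exp(4*I*pi/7)   exp(2*I*pi/7) 

Spot check: chi_3(1) = zeta_7^(3*1) = zeta_7^3 = exp(6*I*pi/7).

Argument: Z/7Z is abelian, so all 7 irreducible complex representations are 1-dimensional. They are given by chi_k(m) = zeta_7^(k*m) for k = 0,...,6. Row orthogonality: sum_m chi_k(m) conj(chi_l(m)) = 7 * [k = l].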